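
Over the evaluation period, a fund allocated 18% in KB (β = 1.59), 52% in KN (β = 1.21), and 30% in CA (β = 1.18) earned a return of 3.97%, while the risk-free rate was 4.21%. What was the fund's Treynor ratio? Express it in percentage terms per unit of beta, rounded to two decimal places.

-0.19%

β_P = 0.18×1.59 + 0.52×1.21 + 0.30×1.18 = 1.2694
Treynor = (R_P − R_f) / β_P = (3.97% − 4.21%) / 1.2694 = -0.24% / 1.2694 = -0.19%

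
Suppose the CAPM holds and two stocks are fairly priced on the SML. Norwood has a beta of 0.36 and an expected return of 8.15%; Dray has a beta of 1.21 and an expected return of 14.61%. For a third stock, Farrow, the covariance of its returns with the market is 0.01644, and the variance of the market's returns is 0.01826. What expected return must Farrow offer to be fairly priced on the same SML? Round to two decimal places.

MRP = (14.61% − 8.15%) / (1.21 − 0.36) = 7.6000%
R_f = 8.15% − 0.36 × 7.6000% = 5.4140%
β_Farrow = Cov / Var(R_m) = 0.01644 / 0.01826 = 0.9003
E(R_Farrow) = R_f + β × MRP = 5.4140% + 0.9003 × 7.6000% = 12.26%

12.26%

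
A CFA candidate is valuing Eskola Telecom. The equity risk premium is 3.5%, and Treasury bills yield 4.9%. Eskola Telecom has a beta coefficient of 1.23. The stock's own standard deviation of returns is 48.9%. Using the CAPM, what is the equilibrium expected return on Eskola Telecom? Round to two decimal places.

E(R) = R_f + β × MRP = 4.9% + 1.23 × 3.5% = 9.21%

9.21%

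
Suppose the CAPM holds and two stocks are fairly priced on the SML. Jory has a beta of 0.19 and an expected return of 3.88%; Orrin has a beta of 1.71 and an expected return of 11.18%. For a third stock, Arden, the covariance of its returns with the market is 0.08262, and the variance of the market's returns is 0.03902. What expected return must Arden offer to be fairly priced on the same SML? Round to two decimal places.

13.14%

MRP = (11.18% − 3.88%) / (1.71 − 0.19) = 4.8026%
R_f = 3.88% − 0.19 × 4.8026% = 2.9675%
β_Arden = Cov / Var(R_m) = 0.08262 / 0.03902 = 2.1174
E(R_Arden) = R_f + β × MRP = 2.9675% + 2.1174 × 4.8026% = 13.14%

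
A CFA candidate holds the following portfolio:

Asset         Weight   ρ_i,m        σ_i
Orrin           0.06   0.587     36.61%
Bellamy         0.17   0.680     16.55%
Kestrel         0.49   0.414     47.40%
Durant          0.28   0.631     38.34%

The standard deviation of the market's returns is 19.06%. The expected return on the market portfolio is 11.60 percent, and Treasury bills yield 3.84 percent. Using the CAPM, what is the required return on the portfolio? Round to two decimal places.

β_Orrin = 0.587 × 36.61% / 19.06% = 1.1275
β_Bellamy = 0.680 × 16.55% / 19.06% = 0.5905
β_Kestrel = 0.414 × 47.40% / 19.06% = 1.0296
β_Durant = 0.631 × 38.34% / 19.06% = 1.2693
β_P = Σ w_i β_i = 0.06×1.1275 + 0.17×0.5905 + 0.49×1.0296 + 0.28×1.2693 = 1.0279
MRP = 11.60% − 3.84% = 7.76%
E(R_P) = R_f + β_P × MRP = 3.84% + 1.0279 × 7.76% = 11.82%

11.82%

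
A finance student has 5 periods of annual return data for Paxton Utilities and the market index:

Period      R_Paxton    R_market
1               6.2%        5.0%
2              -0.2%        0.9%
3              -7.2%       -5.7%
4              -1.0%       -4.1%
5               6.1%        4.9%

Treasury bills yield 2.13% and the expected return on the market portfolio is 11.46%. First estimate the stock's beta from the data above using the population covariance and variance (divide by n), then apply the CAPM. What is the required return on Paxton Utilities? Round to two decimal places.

Mean R_i = (6.2 − 0.2 − 7.2 − 1.0 + 6.1) / 5 = 0.7800%
Mean R_m = (5.0 + 0.9 − 5.7 − 4.1 + 4.9) / 5 = 0.2000%
Σ(R_i − R̄_i)(R_m − R̄_m) = 105.0700  ⇒  Cov = 105.0700 / 5 = 21.0140
Σ(R_m − R̄_m)² = 98.9200  ⇒  Var(R_m) = 98.9200 / 5 = 19.7840
β = Cov / Var(R_m) = 21.0140 / 19.7840 = 1.0622
MRP = 11.46% − 2.13% = 9.33%
E(R) = R_f + β × MRP = 2.13% + 1.0622 × 9.33% = 12.04%

12.04%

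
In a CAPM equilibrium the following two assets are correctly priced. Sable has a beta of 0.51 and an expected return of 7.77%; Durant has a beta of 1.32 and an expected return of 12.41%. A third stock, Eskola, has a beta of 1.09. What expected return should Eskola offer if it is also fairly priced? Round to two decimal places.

MRP (SML slope) = (12.41% − 7.77%) / (1.32 − 0.51) = 4.64% / 0.81 = 5.7284%
R_f (intercept) = 7.77% − 0.51 × 5.7284% = 4.8485%
E(R_Eskola) = R_f + β × MRP = 4.8485% + 1.09 × 5.7284% = 11.09%

11.09%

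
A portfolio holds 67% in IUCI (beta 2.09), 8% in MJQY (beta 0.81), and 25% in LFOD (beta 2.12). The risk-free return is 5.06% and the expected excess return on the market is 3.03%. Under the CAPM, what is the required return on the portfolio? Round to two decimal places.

β_P = Σ w_i β_i = 0.67×2.09 + 0.08×0.81 + 0.25×2.12 = 1.9951
E(R_P) = R_f + β_P × MRP = 5.06% + 1.9951 × 3.03% = 11.11%

11.11%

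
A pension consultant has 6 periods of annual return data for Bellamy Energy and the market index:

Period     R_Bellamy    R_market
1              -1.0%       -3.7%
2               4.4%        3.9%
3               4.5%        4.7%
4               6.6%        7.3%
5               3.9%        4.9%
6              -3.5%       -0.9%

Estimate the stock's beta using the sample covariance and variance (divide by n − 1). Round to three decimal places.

Mean R_i = (-1.0 + 4.4 + 4.5 + 6.6 + 3.9 − 3.5) / 6 = 2.4833%
Mean R_m = (-3.7 + 3.9 + 4.7 + 7.3 + 4.9 − 0.9) / 6 = 2.7000%
Σ(R_i − R̄_i)(R_m − R̄_m) = 72.2200  ⇒  Cov = 72.2200 / 5 = 14.4440
Σ(R_m − R̄_m)² = 85.3600  ⇒  Var(R_m) = 85.3600 / 5 = 17.0720
β = Cov / Var(R_m) = 14.4440 / 17.0720 = 0.8461

0.846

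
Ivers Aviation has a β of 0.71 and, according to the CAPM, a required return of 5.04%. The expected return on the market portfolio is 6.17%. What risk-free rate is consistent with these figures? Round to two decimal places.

E(R) = R_f + β(E(R_m) − R_f) = R_f(1 − β) + β·E(R_m)
5.04% = R_f × (1 − 0.71) + 0.71 × 6.17%
5.04% = R_f × 0.29 + 4.3807%
R_f = (5.04% − 4.3807%) / 0.29 = 2.27%

2.27%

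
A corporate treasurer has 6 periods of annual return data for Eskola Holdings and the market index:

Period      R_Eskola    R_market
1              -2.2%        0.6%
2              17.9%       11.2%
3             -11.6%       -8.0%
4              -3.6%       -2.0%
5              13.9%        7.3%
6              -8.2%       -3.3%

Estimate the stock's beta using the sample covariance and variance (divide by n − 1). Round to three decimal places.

1.671

Mean R_i = (-2.2 + 17.9 − 11.6 − 3.6 + 13.9 − 8.2) / 6 = 1.0333%
Mean R_m = (0.6 + 11.2 − 8.0 − 2.0 + 7.3 − 3.3) / 6 = 0.9667%
Σ(R_i − R̄_i)(R_m − R̄_m) = 421.6967  ⇒  Cov = 421.6967 / 5 = 84.3393
Σ(R_m − R̄_m)² = 252.3733  ⇒  Var(R_m) = 252.3733 / 5 = 50.4747
β = Cov / Var(R_m) = 84.3393 / 50.4747 = 1.6709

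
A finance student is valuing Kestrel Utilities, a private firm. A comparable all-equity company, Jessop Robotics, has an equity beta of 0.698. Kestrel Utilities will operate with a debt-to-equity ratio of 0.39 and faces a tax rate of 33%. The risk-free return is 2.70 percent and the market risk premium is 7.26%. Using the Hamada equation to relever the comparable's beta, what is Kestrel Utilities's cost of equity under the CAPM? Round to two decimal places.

9.09%

β_L = β_U × [1 + (1 − t)(D/E)] = 0.698 × [1 + (1 − 0.33) × 0.39]
    = 0.698 × [1 + 0.67 × 0.39] = 0.698 × 1.2613 = 0.8804
E(R) = R_f + β_L × MRP = 2.70% + 0.8804 × 7.26% = 9.09%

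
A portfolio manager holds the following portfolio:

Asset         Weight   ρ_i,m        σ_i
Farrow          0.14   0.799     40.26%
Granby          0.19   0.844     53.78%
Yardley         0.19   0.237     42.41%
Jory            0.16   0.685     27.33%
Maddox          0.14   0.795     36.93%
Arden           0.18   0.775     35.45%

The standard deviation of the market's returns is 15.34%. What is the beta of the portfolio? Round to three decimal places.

1.766

β_Farrow = 0.799 × 40.26% / 15.34% = 2.0970
β_Granby = 0.844 × 53.78% / 15.34% = 2.9590
β_Yardley = 0.237 × 42.41% / 15.34% = 0.6552
β_Jory = 0.685 × 27.33% / 15.34% = 1.2204
β_Maddox = 0.795 × 36.93% / 15.34% = 1.9139
β_Arden = 0.775 × 35.45% / 15.34% = 1.7910
β_P = Σ w_i β_i = 0.14×2.0970 + 0.19×2.9590 + 0.19×0.6552 + 0.16×1.2204 + 0.14×1.9139 + 0.18×1.7910 = 1.7659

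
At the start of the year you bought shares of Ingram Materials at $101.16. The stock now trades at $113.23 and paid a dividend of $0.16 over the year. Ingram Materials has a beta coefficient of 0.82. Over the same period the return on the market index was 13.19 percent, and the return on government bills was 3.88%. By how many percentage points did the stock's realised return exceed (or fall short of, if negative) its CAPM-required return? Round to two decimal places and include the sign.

+0.58%

Realised HPR = (P1 + D1 − P0) / P0 = (113.23 + 0.16 − 101.16) / 101.16 = 12.23 / 101.16 = 12.0898%
MRP = 13.19% − 3.88% = 9.31%
CAPM required = R_f + β·MRP = 3.88% + 0.82 × 9.31% = 11.5142%
α = realised − required = 12.0898% − 11.5142% = +0.58%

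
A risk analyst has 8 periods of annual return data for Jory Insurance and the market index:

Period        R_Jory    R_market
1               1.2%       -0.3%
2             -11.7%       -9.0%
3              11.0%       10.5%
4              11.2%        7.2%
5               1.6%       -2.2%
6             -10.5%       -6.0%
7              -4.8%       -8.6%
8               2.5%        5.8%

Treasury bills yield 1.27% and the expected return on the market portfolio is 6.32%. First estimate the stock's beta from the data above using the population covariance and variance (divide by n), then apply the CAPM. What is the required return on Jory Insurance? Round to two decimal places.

6.65%

Mean R_i = (1.2 − 11.7 + 11.0 + 11.2 + 1.6 − 10.5 − 4.8 + 2.5) / 8 = 0.0625%
Mean R_m = (-0.3 − 9.0 + 10.5 + 7.2 − 2.2 − 6.0 − 8.6 + 5.8) / 8 = -0.3250%
Σ(R_i − R̄_i)(R_m − R̄_m) = 416.5025  ⇒  Cov = 416.5025 / 8 = 52.0628
Σ(R_m − R̄_m)² = 390.7750  ⇒  Var(R_m) = 390.7750 / 8 = 48.8469
β = Cov / Var(R_m) = 52.0628 / 48.8469 = 1.0658
MRP = 6.32% − 1.27% = 5.05%
E(R) = R_f + β × MRP = 1.27% + 1.0658 × 5.05% = 6.65%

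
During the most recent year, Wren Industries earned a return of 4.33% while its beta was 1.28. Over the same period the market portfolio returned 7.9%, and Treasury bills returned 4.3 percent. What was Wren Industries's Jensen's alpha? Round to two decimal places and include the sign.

-4.58%

Market excess return = 7.9% − 4.3% = 3.60%
CAPM benchmark = R_f + β(R_m − R_f) = 4.3% + 1.28 × 3.6% = 8.9080%
α = actual − benchmark = 4.33% − 8.9080% = -4.58%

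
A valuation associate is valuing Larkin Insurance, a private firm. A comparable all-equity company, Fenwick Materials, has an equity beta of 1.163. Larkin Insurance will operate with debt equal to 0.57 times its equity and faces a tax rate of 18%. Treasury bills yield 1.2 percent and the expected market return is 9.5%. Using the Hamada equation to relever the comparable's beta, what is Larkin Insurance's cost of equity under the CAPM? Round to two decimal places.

β_L = β_U × [1 + (1 − t)(D/E)] = 1.163 × [1 + (1 − 0.18) × 0.57]
    = 1.163 × [1 + 0.82 × 0.57] = 1.163 × 1.4674 = 1.7066
MRP = 9.5% − 1.2% = 8.30%
E(R) = R_f + β_L × MRP = 1.2% + 1.7066 × 8.3% = 15.36%

15.36%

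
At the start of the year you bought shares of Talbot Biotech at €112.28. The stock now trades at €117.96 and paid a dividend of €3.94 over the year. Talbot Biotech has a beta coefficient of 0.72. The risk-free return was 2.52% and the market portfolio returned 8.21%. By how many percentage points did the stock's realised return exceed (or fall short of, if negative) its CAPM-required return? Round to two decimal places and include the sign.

Realised HPR = (P1 + D1 − P0) / P0 = (117.96 + 3.94 − 112.28) / 112.28 = 9.62 / 112.28 = 8.5679%
MRP = 8.21% − 2.52% = 5.69%
CAPM required = R_f + β·MRP = 2.52% + 0.72 × 5.69% = 6.6168%
α = realised − required = 8.5679% − 6.6168% = +1.95%

+1.95%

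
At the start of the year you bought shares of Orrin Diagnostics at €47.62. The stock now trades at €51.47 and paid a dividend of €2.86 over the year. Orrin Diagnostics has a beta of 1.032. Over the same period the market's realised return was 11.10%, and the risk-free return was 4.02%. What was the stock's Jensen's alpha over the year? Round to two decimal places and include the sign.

+2.76%

Realised HPR = (P1 + D1 − P0) / P0 = (51.47 + 2.86 − 47.62) / 47.62 = 6.71 / 47.62 = 14.0907%
MRP = 11.10% − 4.02% = 7.08%
CAPM required = R_f + β·MRP = 4.02% + 1.032 × 7.08% = 11.32656%
α = realised − required = 14.0907% − 11.32656% = +2.76%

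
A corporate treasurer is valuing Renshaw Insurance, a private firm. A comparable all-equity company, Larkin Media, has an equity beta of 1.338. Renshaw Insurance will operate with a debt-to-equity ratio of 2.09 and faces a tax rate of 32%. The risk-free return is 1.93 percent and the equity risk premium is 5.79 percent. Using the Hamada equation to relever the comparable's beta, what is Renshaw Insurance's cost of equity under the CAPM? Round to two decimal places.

β_L = β_U × [1 + (1 − t)(D/E)] = 1.338 × [1 + (1 − 0.32) × 2.09]
    = 1.338 × [1 + 0.68 × 2.09] = 1.338 × 2.4212 = 3.2396
E(R) = R_f + β_L × MRP = 1.93% + 3.2396 × 5.79% = 20.69%

20.69%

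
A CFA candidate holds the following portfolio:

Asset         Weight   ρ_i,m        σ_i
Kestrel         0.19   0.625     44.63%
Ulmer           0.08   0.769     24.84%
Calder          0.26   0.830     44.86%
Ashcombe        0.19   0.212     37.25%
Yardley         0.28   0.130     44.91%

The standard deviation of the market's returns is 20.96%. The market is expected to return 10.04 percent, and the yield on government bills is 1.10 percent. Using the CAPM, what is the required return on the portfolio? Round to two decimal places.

9.48%

β_Kestrel = 0.625 × 44.63% / 20.96% = 1.3308
β_Ulmer = 0.769 × 24.84% / 20.96% = 0.9114
β_Calder = 0.830 × 44.86% / 20.96% = 1.7764
β_Ashcombe = 0.212 × 37.25% / 20.96% = 0.3768
β_Yardley = 0.130 × 44.91% / 20.96% = 0.2785
β_P = Σ w_i β_i = 0.19×1.3308 + 0.08×0.9114 + 0.26×1.7764 + 0.19×0.3768 + 0.28×0.2785 = 0.9372
MRP = 10.04% − 1.10% = 8.94%
E(R_P) = R_f + β_P × MRP = 1.10% + 0.9372 × 8.94% = 9.48%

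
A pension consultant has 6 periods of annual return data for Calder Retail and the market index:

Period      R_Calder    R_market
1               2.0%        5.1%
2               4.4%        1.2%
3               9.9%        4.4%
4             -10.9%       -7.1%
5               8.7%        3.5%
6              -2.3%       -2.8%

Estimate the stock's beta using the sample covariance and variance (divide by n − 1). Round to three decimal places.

Mean R_i = (2.0 + 4.4 + 9.9 − 10.9 + 8.7 − 2.3) / 6 = 1.9667%
Mean R_m = (5.1 + 1.2 + 4.4 − 7.1 + 3.5 − 2.8) / 6 = 0.7167%
Σ(R_i − R̄_i)(R_m − R̄_m) = 164.8633  ⇒  Cov = 164.8633 / 5 = 32.9727
Σ(R_m − R̄_m)² = 114.2283  ⇒  Var(R_m) = 114.2283 / 5 = 22.8457
β = Cov / Var(R_m) = 32.9727 / 22.8457 = 1.4433

1.443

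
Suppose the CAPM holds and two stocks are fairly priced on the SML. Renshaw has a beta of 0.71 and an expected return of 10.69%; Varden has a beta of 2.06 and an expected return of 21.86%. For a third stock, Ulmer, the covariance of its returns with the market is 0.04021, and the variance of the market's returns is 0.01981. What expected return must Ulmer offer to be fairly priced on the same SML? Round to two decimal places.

MRP = (21.86% − 10.69%) / (2.06 − 0.71) = 8.2741%
R_f = 10.69% − 0.71 × 8.2741% = 4.8154%
β_Ulmer = Cov / Var(R_m) = 0.04021 / 0.01981 = 2.0298
E(R_Ulmer) = R_f + β × MRP = 4.8154% + 2.0298 × 8.2741% = 21.61%

21.61%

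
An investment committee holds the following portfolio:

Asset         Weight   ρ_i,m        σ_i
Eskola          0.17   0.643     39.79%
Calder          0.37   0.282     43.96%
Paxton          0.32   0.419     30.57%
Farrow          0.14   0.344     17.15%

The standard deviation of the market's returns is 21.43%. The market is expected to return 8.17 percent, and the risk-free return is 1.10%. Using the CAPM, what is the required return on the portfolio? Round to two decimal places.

β_Eskola = 0.643 × 39.79% / 21.43% = 1.1939
β_Calder = 0.282 × 43.96% / 21.43% = 0.5785
β_Paxton = 0.419 × 30.57% / 21.43% = 0.5977
β_Farrow = 0.344 × 17.15% / 21.43% = 0.2753
β_P = Σ w_i β_i = 0.17×1.1939 + 0.37×0.5785 + 0.32×0.5977 + 0.14×0.2753 = 0.6468
MRP = 8.17% − 1.10% = 7.07%
E(R_P) = R_f + β_P × MRP = 1.10% + 0.6468 × 7.07% = 5.67%

5.67%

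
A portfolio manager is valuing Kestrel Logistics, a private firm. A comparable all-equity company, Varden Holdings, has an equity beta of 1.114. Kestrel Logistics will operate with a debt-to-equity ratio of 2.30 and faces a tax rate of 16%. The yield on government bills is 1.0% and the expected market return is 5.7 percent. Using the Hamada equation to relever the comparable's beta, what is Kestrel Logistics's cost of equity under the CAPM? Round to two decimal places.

16.35%

β_L = β_U × [1 + (1 − t)(D/E)] = 1.114 × [1 + (1 − 0.16) × 2.30]
    = 1.114 × [1 + 0.84 × 2.30] = 1.114 × 2.9320 = 3.2662
MRP = 5.7% − 1.0% = 4.70%
E(R) = R_f + β_L × MRP = 1.0% + 3.2662 × 4.7% = 16.35%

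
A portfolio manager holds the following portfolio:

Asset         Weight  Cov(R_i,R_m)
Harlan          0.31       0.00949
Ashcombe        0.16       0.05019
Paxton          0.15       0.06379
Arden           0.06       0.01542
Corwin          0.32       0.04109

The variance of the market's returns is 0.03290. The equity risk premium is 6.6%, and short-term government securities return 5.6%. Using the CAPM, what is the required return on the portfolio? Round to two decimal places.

12.54%

β_Harlan = 0.00949 / 0.03290 = 0.2884
β_Ashcombe = 0.05019 / 0.03290 = 1.5255
β_Paxton = 0.06379 / 0.03290 = 1.9389
β_Arden = 0.01542 / 0.03290 = 0.4687
β_Corwin = 0.04109 / 0.03290 = 1.2489
β_P = Σ w_i β_i = 0.31×0.2884 + 0.16×1.5255 + 0.15×1.9389 + 0.06×0.4687 + 0.32×1.2489 = 1.0521
E(R_P) = R_f + β_P × MRP = 5.6% + 1.0521 × 6.6% = 12.54%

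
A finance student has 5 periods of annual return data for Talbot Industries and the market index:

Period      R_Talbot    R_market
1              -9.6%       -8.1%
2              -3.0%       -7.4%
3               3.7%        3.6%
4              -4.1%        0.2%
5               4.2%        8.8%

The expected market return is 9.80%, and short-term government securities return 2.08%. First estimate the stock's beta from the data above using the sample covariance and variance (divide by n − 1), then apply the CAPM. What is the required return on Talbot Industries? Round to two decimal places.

Mean R_i = (-9.6 − 3.0 + 3.7 − 4.1 + 4.2) / 5 = -1.7600%
Mean R_m = (-8.1 − 7.4 + 3.6 + 0.2 + 8.8) / 5 = -0.5800%
Σ(R_i − R̄_i)(R_m − R̄_m) = 144.3160  ⇒  Cov = 144.3160 / 4 = 36.0790
Σ(R_m − R̄_m)² = 209.1280  ⇒  Var(R_m) = 209.1280 / 4 = 52.2820
β = Cov / Var(R_m) = 36.0790 / 52.2820 = 0.6901
MRP = 9.80% − 2.08% = 7.72%
E(R) = R_f + β × MRP = 2.08% + 0.6901 × 7.72% = 7.41%

7.41%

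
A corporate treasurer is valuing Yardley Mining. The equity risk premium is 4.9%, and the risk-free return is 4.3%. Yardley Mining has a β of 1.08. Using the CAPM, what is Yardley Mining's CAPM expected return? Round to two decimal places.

E(R) = R_f + β × MRP = 4.3% + 1.08 × 4.9% = 9.59%

9.59%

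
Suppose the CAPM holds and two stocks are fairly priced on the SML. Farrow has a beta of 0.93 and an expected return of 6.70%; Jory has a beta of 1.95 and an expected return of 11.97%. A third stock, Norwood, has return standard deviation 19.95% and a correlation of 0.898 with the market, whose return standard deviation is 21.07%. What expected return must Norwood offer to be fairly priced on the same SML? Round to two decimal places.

MRP = (11.97% − 6.70%) / (1.95 − 0.93) = 5.1667%
R_f = 6.70% − 0.93 × 5.1667% = 1.8950%
β_Norwood = ρ·σ_i/σ_m = 0.898 × 19.95 / 21.07 = 0.8503
E(R_Norwood) = R_f + β × MRP = 1.8950% + 0.8503 × 5.1667% = 6.29%

6.29%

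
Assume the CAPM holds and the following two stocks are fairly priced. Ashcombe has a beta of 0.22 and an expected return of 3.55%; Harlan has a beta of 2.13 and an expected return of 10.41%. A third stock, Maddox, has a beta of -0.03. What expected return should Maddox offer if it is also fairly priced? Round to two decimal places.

MRP (SML slope) = (10.41% − 3.55%) / (2.13 − 0.22) = 6.86% / 1.91 = 3.5916%
R_f (intercept) = 3.55% − 0.22 × 3.5916% = 2.7598%
E(R_Maddox) = R_f + β × MRP = 2.7598% + -0.03 × 3.5916% = 2.65%

2.65%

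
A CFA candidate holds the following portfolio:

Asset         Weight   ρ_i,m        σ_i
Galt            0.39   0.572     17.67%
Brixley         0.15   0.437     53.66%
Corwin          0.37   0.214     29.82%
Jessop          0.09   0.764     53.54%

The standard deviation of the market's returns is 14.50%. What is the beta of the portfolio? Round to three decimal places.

β_Galt = 0.572 × 17.67% / 14.50% = 0.6971
β_Brixley = 0.437 × 53.66% / 14.50% = 1.6172
β_Corwin = 0.214 × 29.82% / 14.50% = 0.4401
β_Jessop = 0.764 × 53.54% / 14.50% = 2.8210
β_P = Σ w_i β_i = 0.39×0.6971 + 0.15×1.6172 + 0.37×0.4401 + 0.09×2.8210 = 0.9312

0.931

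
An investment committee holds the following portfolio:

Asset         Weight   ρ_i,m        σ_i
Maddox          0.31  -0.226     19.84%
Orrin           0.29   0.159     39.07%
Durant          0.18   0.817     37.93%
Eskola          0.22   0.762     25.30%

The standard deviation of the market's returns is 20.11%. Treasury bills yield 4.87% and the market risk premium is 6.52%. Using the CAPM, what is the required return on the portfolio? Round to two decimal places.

8.19%

β_Maddox = -0.226 × 19.84% / 20.11% = -0.2230
β_Orrin = 0.159 × 39.07% / 20.11% = 0.3089
β_Durant = 0.817 × 37.93% / 20.11% = 1.5410
β_Eskola = 0.762 × 25.30% / 20.11% = 0.9587
β_P = Σ w_i β_i = 0.31×-0.2230 + 0.29×0.3089 + 0.18×1.5410 + 0.22×0.9587 = 0.5087
E(R_P) = R_f + β_P × MRP = 4.87% + 0.5087 × 6.52% = 8.19%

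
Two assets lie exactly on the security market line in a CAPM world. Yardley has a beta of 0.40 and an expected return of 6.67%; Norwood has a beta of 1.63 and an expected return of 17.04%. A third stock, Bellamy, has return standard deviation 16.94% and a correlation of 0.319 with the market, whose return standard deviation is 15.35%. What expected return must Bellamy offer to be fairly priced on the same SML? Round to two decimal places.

6.27%

MRP = (17.04% − 6.67%) / (1.63 − 0.40) = 8.4309%
R_f = 6.67% − 0.40 × 8.4309% = 3.2976%
β_Bellamy = ρ·σ_i/σ_m = 0.319 × 16.94 / 15.35 = 0.3520
E(R_Bellamy) = R_f + β × MRP = 3.2976% + 0.3520 × 8.4309% = 6.27%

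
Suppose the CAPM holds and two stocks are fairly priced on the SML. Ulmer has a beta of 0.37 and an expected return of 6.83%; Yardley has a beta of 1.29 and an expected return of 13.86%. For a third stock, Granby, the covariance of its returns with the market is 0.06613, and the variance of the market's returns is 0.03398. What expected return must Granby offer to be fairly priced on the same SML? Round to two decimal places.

MRP = (13.86% − 6.83%) / (1.29 − 0.37) = 7.6413%
R_f = 6.83% − 0.37 × 7.6413% = 4.0027%
β_Granby = Cov / Var(R_m) = 0.06613 / 0.03398 = 1.9461
E(R_Granby) = R_f + β × MRP = 4.0027% + 1.9461 × 7.6413% = 18.87%

18.87%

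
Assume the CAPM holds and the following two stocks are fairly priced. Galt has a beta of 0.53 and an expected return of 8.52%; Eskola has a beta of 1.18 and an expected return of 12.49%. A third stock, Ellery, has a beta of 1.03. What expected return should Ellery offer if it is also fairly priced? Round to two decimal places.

11.57%

MRP (SML slope) = (12.49% − 8.52%) / (1.18 − 0.53) = 3.97% / 0.65 = 6.1077%
R_f (intercept) = 8.52% − 0.53 × 6.1077% = 5.2829%
E(R_Ellery) = R_f + β × MRP = 5.2829% + 1.03 × 6.1077% = 11.57%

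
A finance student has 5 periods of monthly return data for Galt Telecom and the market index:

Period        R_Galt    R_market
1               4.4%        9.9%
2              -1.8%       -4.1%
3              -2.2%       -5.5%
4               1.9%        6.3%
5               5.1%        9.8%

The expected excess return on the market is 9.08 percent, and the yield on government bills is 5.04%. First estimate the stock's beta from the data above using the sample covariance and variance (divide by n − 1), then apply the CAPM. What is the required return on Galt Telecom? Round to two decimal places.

9.07%

Mean R_i = (4.4 − 1.8 − 2.2 + 1.9 + 5.1) / 5 = 1.4800%
Mean R_m = (9.9 − 4.1 − 5.5 + 6.3 + 9.8) / 5 = 3.2800%
Σ(R_i − R̄_i)(R_m − R̄_m) = 100.7180  ⇒  Cov = 100.7180 / 4 = 25.1795
Σ(R_m − R̄_m)² = 227.0080  ⇒  Var(R_m) = 227.0080 / 4 = 56.7520
β = Cov / Var(R_m) = 25.1795 / 56.7520 = 0.4437
E(R) = R_f + β × MRP = 5.04% + 0.4437 × 9.08% = 9.07%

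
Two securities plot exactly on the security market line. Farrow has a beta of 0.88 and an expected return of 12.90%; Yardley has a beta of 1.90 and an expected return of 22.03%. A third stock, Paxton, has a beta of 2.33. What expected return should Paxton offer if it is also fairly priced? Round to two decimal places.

MRP (SML slope) = (22.03% − 12.90%) / (1.90 − 0.88) = 9.13% / 1.02 = 8.9510%
R_f (intercept) = 12.90% − 0.88 × 8.9510% = 5.0231%
E(R_Paxton) = R_f + β × MRP = 5.0231% + 2.33 × 8.9510% = 25.88%

25.88%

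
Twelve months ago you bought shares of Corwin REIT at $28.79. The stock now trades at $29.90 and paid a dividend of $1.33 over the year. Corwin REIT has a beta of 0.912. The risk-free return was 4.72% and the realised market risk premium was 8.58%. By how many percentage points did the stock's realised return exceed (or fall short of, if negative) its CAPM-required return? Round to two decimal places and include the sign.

-4.07%

Realised HPR = (P1 + D1 − P0) / P0 = (29.90 + 1.33 − 28.79) / 28.79 = 2.44 / 28.79 = 8.4752%
CAPM required = R_f + β·MRP = 4.72% + 0.912 × 8.58% = 12.54496%
α = realised − required = 8.4752% − 12.54496% = -4.07%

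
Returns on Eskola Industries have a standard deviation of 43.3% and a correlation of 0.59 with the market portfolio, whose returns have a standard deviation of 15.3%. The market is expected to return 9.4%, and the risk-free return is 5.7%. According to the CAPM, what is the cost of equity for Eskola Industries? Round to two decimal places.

11.88%

β = ρ × σ_i / σ_m = 0.59 × 43.3% / 15.3% = 1.6697
MRP = 9.4% − 5.7% = 3.70%
E(R) = 5.7% + 1.6697 × 3.7% = 11.88%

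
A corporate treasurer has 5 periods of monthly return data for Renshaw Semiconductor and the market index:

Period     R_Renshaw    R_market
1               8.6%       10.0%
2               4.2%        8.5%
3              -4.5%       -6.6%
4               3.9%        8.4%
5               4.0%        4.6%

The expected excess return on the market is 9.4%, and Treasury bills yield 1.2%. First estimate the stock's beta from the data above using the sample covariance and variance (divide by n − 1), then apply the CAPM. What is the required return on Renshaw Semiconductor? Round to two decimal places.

7.44%

Mean R_i = (8.6 + 4.2 − 4.5 + 3.9 + 4.0) / 5 = 3.2400%
Mean R_m = (10.0 + 8.5 − 6.6 + 8.4 + 4.6) / 5 = 4.9800%
Σ(R_i − R̄_i)(R_m − R̄_m) = 121.8840  ⇒  Cov = 121.8840 / 4 = 30.4710
Σ(R_m − R̄_m)² = 183.5280  ⇒  Var(R_m) = 183.5280 / 4 = 45.8820
β = Cov / Var(R_m) = 30.4710 / 45.8820 = 0.6641
E(R) = R_f + β × MRP = 1.2% + 0.6641 × 9.4% = 7.44%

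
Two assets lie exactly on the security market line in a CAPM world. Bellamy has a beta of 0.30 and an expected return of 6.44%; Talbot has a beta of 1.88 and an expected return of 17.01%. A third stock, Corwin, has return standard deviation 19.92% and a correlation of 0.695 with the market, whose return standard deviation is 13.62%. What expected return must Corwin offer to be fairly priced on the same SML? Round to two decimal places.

MRP = (17.01% − 6.44%) / (1.88 − 0.30) = 6.6899%
R_f = 6.44% − 0.30 × 6.6899% = 4.4330%
β_Corwin = ρ·σ_i/σ_m = 0.695 × 19.92 / 13.62 = 1.0165
E(R_Corwin) = R_f + β × MRP = 4.4330% + 1.0165 × 6.6899% = 11.23%

11.23%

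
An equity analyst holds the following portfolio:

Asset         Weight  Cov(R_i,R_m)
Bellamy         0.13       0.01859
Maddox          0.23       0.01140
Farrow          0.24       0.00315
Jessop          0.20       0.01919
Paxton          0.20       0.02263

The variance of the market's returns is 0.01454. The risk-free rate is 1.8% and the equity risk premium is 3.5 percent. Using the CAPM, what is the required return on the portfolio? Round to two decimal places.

5.21%

β_Bellamy = 0.01859 / 0.01454 = 1.2785
β_Maddox = 0.01140 / 0.01454 = 0.7840
β_Farrow = 0.00315 / 0.01454 = 0.2166
β_Jessop = 0.01919 / 0.01454 = 1.3198
β_Paxton = 0.02263 / 0.01454 = 1.5564
β_P = Σ w_i β_i = 0.13×1.2785 + 0.23×0.7840 + 0.24×0.2166 + 0.20×1.3198 + 0.20×1.5564 = 0.9737
E(R_P) = R_f + β_P × MRP = 1.8% + 0.9737 × 3.5% = 5.21%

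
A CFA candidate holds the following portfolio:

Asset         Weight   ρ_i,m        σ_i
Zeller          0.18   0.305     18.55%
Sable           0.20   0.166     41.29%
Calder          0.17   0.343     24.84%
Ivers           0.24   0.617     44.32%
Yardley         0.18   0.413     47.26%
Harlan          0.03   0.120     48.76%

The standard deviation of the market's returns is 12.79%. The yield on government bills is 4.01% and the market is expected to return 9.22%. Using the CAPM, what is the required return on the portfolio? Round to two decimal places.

β_Zeller = 0.305 × 18.55% / 12.79% = 0.4424
β_Sable = 0.166 × 41.29% / 12.79% = 0.5359
β_Calder = 0.343 × 24.84% / 12.79% = 0.6662
β_Ivers = 0.617 × 44.32% / 12.79% = 2.1380
β_Yardley = 0.413 × 47.26% / 12.79% = 1.5261
β_Harlan = 0.120 × 48.76% / 12.79% = 0.4575
β_P = Σ w_i β_i = 0.18×0.4424 + 0.20×0.5359 + 0.17×0.6662 + 0.24×2.1380 + 0.18×1.5261 + 0.03×0.4575 = 1.1016
MRP = 9.22% − 4.01% = 5.21%
E(R_P) = R_f + β_P × MRP = 4.01% + 1.1016 × 5.21% = 9.75%

9.75%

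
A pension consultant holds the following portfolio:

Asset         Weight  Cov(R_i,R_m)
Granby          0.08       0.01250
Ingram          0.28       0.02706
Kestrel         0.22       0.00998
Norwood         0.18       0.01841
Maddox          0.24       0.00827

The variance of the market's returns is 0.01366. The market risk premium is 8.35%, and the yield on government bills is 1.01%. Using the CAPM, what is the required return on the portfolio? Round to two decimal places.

10.83%

β_Granby = 0.01250 / 0.01366 = 0.9151
β_Ingram = 0.02706 / 0.01366 = 1.9810
β_Kestrel = 0.00998 / 0.01366 = 0.7306
β_Norwood = 0.01841 / 0.01366 = 1.3477
β_Maddox = 0.00827 / 0.01366 = 0.6054
β_P = Σ w_i β_i = 0.08×0.9151 + 0.28×1.9810 + 0.22×0.7306 + 0.18×1.3477 + 0.24×0.6054 = 1.1765
E(R_P) = R_f + β_P × MRP = 1.01% + 1.1765 × 8.35% = 10.83%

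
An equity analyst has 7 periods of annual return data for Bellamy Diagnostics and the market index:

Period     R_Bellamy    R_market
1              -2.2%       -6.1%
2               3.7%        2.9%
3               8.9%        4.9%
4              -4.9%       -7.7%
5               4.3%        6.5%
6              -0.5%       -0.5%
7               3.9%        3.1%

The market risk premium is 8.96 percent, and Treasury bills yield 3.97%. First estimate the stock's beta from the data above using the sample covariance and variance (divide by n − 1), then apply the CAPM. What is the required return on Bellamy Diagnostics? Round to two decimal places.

10.95%

Mean R_i = (-2.2 + 3.7 + 8.9 − 4.9 + 4.3 − 0.5 + 3.9) / 7 = 1.8857%
Mean R_m = (-6.1 + 2.9 + 4.9 − 7.7 + 6.5 − 0.5 + 3.1) / 7 = 0.4429%
Σ(R_i − R̄_i)(R_m − R̄_m) = 139.9343  ⇒  Cov = 139.9343 / 6 = 23.3224
Σ(R_m − R̄_m)² = 179.6571  ⇒  Var(R_m) = 179.6571 / 6 = 29.9429
β = Cov / Var(R_m) = 23.3224 / 29.9429 = 0.7789
E(R) = R_f + β × MRP = 3.97% + 0.7789 × 8.96% = 10.95%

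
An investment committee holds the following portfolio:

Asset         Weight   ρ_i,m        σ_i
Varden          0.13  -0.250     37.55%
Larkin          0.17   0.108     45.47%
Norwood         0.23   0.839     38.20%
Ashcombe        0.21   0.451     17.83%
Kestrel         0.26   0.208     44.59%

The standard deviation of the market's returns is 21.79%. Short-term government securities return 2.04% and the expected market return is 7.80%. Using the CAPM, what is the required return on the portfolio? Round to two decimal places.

4.97%

β_Varden = -0.250 × 37.55% / 21.79% = -0.4308
β_Larkin = 0.108 × 45.47% / 21.79% = 0.2254
β_Norwood = 0.839 × 38.20% / 21.79% = 1.4708
β_Ashcombe = 0.451 × 17.83% / 21.79% = 0.3690
β_Kestrel = 0.208 × 44.59% / 21.79% = 0.4256
β_P = Σ w_i β_i = 0.13×-0.4308 + 0.17×0.2254 + 0.23×1.4708 + 0.21×0.3690 + 0.26×0.4256 = 0.5087
MRP = 7.80% − 2.04% = 5.76%
E(R_P) = R_f + β_P × MRP = 2.04% + 0.5087 × 5.76% = 4.97%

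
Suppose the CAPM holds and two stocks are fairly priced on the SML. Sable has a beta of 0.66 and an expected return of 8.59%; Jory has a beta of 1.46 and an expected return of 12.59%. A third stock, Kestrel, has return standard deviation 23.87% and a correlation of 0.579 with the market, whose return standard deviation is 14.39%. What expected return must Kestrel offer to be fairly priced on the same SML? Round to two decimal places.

10.09%

MRP = (12.59% − 8.59%) / (1.46 − 0.66) = 5.0000%
R_f = 8.59% − 0.66 × 5.0000% = 5.2900%
β_Kestrel = ρ·σ_i/σ_m = 0.579 × 23.87 / 14.39 = 0.9604
E(R_Kestrel) = R_f + β × MRP = 5.2900% + 0.9604 × 5.0000% = 10.09%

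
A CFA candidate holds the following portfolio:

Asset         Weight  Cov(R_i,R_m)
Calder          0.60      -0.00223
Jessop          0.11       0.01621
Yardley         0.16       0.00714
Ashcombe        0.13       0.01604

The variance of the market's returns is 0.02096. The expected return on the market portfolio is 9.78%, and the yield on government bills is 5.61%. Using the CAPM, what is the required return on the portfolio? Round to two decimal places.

β_Calder = -0.00223 / 0.02096 = -0.1064
β_Jessop = 0.01621 / 0.02096 = 0.7734
β_Yardley = 0.00714 / 0.02096 = 0.3406
β_Ashcombe = 0.01604 / 0.02096 = 0.7653
β_P = Σ w_i β_i = 0.60×-0.1064 + 0.11×0.7734 + 0.16×0.3406 + 0.13×0.7653 = 0.1752
MRP = 9.78% − 5.61% = 4.17%
E(R_P) = R_f + β_P × MRP = 5.61% + 0.1752 × 4.17% = 6.34%

6.34%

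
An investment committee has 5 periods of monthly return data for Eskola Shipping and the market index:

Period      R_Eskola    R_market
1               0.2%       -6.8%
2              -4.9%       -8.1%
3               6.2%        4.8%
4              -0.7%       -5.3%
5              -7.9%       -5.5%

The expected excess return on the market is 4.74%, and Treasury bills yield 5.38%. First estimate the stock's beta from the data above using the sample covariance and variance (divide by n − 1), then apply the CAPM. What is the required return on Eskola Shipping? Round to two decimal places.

Mean R_i = (0.2 − 4.9 + 6.2 − 0.7 − 7.9) / 5 = -1.4200%
Mean R_m = (-6.8 − 8.1 + 4.8 − 5.3 − 5.5) / 5 = -4.1800%
Σ(R_i − R̄_i)(R_m − R̄_m) = 85.5720  ⇒  Cov = 85.5720 / 4 = 21.3930
Σ(R_m − R̄_m)² = 105.8680  ⇒  Var(R_m) = 105.8680 / 4 = 26.4670
β = Cov / Var(R_m) = 21.3930 / 26.4670 = 0.8083
E(R) = R_f + β × MRP = 5.38% + 0.8083 × 4.74% = 9.21%

9.21%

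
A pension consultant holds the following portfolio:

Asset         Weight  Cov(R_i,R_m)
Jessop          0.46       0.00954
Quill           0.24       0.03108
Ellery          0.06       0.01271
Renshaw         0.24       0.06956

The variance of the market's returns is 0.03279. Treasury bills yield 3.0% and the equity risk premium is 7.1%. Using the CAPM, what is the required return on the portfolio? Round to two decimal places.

9.35%

β_Jessop = 0.00954 / 0.03279 = 0.2909
β_Quill = 0.03108 / 0.03279 = 0.9478
β_Ellery = 0.01271 / 0.03279 = 0.3876
β_Renshaw = 0.06956 / 0.03279 = 2.1214
β_P = Σ w_i β_i = 0.46×0.2909 + 0.24×0.9478 + 0.06×0.3876 + 0.24×2.1214 = 0.8937
E(R_P) = R_f + β_P × MRP = 3.0% + 0.8937 × 7.1% = 9.35%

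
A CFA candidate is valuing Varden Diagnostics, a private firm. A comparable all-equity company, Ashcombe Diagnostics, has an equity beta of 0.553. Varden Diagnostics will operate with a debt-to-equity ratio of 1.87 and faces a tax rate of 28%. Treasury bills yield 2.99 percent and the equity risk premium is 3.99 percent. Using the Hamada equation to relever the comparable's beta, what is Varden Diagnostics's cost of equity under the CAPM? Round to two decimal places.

β_L = β_U × [1 + (1 − t)(D/E)] = 0.553 × [1 + (1 − 0.28) × 1.87]
    = 0.553 × [1 + 0.72 × 1.87] = 0.553 × 2.3464 = 1.2976
E(R) = R_f + β_L × MRP = 2.99% + 1.2976 × 3.99% = 8.17%

8.17%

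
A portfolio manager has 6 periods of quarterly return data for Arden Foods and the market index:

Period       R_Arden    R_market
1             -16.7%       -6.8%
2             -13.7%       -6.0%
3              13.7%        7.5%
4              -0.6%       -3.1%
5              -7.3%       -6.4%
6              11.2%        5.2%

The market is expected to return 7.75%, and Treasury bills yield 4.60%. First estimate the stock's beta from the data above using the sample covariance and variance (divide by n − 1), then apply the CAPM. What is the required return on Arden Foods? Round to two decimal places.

10.62%

Mean R_i = (-16.7 − 13.7 + 13.7 − 0.6 − 7.3 + 11.2) / 6 = -2.2333%
Mean R_m = (-6.8 − 6.0 + 7.5 − 3.1 − 6.4 + 5.2) / 6 = -1.6000%
Σ(R_i − R̄_i)(R_m − R̄_m) = 383.8900  ⇒  Cov = 383.8900 / 5 = 76.7780
Σ(R_m − R̄_m)² = 200.7400  ⇒  Var(R_m) = 200.7400 / 5 = 40.1480
β = Cov / Var(R_m) = 76.7780 / 40.1480 = 1.9124
MRP = 7.75% − 4.60% = 3.15%
E(R) = R_f + β × MRP = 4.60% + 1.9124 × 3.15% = 10.62%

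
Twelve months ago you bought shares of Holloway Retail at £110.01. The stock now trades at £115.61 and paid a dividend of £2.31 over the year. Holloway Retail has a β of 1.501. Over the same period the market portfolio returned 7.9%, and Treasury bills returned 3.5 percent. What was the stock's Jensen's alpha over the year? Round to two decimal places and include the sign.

-2.91%

Realised HPR = (P1 + D1 − P0) / P0 = (115.61 + 2.31 − 110.01) / 110.01 = 7.91 / 110.01 = 7.1903%
MRP = 7.9% − 3.5% = 4.40%
CAPM required = R_f + β·MRP = 3.5% + 1.501 × 4.4% = 10.1044%
α = realised − required = 7.1903% − 10.1044% = -2.91%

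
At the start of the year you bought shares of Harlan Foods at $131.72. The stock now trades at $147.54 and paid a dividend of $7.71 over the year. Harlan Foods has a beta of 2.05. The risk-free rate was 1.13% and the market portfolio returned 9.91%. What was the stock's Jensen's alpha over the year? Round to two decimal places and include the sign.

Realised HPR = (P1 + D1 − P0) / P0 = (147.54 + 7.71 − 131.72) / 131.72 = 23.53 / 131.72 = 17.8637%
MRP = 9.91% − 1.13% = 8.78%
CAPM required = R_f + β·MRP = 1.13% + 2.05 × 8.78% = 19.1290%
α = realised − required = 17.8637% − 19.1290% = -1.27%

-1.27%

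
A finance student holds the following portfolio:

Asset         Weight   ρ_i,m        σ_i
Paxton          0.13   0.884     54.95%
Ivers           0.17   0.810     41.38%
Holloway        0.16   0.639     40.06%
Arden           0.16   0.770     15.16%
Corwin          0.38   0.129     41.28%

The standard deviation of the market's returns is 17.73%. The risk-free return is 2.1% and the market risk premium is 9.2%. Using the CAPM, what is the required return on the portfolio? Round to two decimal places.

12.48%

β_Paxton = 0.884 × 54.95% / 17.73% = 2.7398
β_Ivers = 0.810 × 41.38% / 17.73% = 1.8905
β_Holloway = 0.639 × 40.06% / 17.73% = 1.4438
β_Arden = 0.770 × 15.16% / 17.73% = 0.6584
β_Corwin = 0.129 × 41.28% / 17.73% = 0.3003
β_P = Σ w_i β_i = 0.13×2.7398 + 0.17×1.8905 + 0.16×1.4438 + 0.16×0.6584 + 0.38×0.3003 = 1.1280
E(R_P) = R_f + β_P × MRP = 2.1% + 1.1280 × 9.2% = 12.48%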